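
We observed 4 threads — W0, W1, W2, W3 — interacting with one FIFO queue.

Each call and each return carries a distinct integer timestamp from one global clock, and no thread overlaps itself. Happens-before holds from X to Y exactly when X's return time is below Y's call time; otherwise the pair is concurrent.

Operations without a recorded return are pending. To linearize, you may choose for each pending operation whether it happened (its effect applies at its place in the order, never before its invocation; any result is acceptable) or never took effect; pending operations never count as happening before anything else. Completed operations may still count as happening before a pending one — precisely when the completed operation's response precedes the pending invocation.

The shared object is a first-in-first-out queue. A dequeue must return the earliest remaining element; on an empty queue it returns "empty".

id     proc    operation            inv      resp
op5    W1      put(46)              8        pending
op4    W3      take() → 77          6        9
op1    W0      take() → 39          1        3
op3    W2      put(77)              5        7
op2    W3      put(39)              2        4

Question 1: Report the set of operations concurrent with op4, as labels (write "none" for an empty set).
op4 spans [6,9]; an op avoiding the whole window 6..9 is ordered, any other is concurrent
op1 [1,3]: before
op2 [2,4]: before
op3 [5,7]: concurrent
op5 [8,…): concurrent

op3, op5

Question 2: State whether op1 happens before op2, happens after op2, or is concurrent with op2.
op1 spans [1,3], op2 spans [2,4]
the intervals overlap in both directions

concurrent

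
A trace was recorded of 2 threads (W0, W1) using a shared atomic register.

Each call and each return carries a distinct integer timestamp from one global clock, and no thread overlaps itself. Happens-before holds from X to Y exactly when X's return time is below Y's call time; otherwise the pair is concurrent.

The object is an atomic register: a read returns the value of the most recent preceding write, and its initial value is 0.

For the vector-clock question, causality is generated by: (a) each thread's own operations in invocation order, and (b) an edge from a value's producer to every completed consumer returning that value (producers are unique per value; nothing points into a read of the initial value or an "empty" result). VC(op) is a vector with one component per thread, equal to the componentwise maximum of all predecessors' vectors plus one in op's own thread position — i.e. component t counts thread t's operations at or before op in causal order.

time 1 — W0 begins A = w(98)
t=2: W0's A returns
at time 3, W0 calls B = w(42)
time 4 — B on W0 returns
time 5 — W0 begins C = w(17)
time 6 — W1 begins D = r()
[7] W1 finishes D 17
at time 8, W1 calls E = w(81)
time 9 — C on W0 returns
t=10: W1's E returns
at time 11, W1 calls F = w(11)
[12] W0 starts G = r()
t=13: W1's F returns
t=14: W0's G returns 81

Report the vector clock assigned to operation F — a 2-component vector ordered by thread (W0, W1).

(3, 3)

A (invocation 1): nothing precedes it; W0's component alone gives (1, 0)
B (invocation 3): componentwise max over VC(A)=(1, 0), +1 at W0, giving (2, 0)
C (invocation 5): componentwise max over VC(B)=(2, 0), +1 at W0, giving (3, 0)
D (invocation 6): componentwise max over VC(C)=(3, 0), +1 at W1, giving (3, 1)
E (invocation 8): componentwise max over VC(D)=(3, 1), +1 at W1, giving (3, 2)
F (invocation 11): componentwise max over VC(E)=(3, 2), +1 at W1, giving (3, 3)
G (invocation 12): componentwise max over VC(C)=(3, 0), VC(E)=(3, 2), +1 at W0, giving (4, 2)
target: VC(F) = (3, 3)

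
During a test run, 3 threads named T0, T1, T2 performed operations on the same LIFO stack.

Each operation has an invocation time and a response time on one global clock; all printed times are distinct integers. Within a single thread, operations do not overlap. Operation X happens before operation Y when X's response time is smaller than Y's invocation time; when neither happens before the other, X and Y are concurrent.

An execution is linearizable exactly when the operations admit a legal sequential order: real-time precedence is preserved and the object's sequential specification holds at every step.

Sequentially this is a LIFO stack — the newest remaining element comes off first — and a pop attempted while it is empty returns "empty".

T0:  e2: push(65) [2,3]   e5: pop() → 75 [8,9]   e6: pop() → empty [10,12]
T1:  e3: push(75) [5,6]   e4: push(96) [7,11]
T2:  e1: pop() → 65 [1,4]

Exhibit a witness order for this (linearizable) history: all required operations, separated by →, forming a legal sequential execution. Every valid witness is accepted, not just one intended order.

step 1: e2 push(65) — stack <65>
step 2: e1 pop() → 65 — stack <>
step 3: e3 push(75) — stack <75>
step 4: e5 pop() → 75 — stack <>
step 5: e6 pop() → empty — stack <>
step 6: e4 push(96) — stack <96>

e2 → e1 → e3 → e5 → e6 → e4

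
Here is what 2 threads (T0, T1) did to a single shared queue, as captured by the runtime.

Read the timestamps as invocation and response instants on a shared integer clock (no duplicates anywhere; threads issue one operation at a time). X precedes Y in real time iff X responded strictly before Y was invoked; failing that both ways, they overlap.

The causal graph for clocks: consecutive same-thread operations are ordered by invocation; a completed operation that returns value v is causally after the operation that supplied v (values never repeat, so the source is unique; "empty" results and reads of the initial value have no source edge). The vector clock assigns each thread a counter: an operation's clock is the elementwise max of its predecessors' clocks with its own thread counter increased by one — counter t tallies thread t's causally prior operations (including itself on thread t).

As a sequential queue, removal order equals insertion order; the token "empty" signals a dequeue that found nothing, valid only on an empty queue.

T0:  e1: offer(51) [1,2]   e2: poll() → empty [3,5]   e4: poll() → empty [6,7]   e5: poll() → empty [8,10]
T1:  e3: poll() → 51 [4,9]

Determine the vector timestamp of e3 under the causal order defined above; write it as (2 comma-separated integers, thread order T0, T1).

VC(e1, invoked at 1): no causal predecessors; +1 on T0 → (1, 0)
invoked at 4, e3 merges VC(e1)=(1, 0) and bumps T1's slot → (1, 1)
invoked at 3, e2 merges VC(e1)=(1, 0) and bumps T0's slot → (2, 0)
invoked at 6, e4 merges VC(e2)=(2, 0) and bumps T0's slot → (3, 0)
invoked at 8, e5 merges VC(e4)=(3, 0) and bumps T0's slot → (4, 0)
target: VC(e3) = (1, 1)

(1, 1)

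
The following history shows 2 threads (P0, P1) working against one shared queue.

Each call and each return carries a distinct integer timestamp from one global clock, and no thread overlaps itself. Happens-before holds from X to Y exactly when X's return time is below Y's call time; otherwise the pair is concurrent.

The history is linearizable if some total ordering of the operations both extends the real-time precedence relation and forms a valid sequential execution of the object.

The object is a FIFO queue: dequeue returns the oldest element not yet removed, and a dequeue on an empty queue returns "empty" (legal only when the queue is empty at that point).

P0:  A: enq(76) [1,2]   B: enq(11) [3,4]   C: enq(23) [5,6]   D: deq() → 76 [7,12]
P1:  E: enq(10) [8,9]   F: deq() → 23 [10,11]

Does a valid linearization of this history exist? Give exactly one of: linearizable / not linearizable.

not linearizable

prefix check: 1..10 passes, 1..11 fails once F's time-11 response joins
a single order respects real time; the 5 completed queue operations fail replay along it
no escape via the 1 pending operation (D): every completion choice fails
for example A, B, C, E, F (pending dropped) fails at step 5: F deq() → 23 is not legal there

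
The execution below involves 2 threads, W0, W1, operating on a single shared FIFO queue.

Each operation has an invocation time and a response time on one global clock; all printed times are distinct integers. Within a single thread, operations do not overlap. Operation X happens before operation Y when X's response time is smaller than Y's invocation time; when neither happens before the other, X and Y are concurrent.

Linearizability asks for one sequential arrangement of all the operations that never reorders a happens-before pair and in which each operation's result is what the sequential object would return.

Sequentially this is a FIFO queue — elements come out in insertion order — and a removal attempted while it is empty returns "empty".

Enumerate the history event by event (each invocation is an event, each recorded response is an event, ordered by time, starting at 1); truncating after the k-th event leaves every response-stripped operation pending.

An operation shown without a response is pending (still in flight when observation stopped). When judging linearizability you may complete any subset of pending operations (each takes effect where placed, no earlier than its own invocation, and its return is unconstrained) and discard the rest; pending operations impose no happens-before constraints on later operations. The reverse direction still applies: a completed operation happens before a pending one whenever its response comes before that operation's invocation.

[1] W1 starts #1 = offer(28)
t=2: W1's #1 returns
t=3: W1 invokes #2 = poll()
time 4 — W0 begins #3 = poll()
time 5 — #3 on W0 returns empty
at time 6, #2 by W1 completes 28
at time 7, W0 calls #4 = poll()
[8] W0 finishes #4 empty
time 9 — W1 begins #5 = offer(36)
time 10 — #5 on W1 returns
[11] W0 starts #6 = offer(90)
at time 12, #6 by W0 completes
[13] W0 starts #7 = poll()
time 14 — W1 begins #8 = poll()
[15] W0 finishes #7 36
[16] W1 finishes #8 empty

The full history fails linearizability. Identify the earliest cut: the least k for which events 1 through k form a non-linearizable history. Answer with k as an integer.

16

events 1..15 are still linearizable — one witness is #1, #2, #3, #4, #5, #6, #7:
1. #1 offer(28), leaving queue <28>
2. #2 poll() → 28, leaving queue <>
3. #3 poll() → empty, leaving queue <>
4. #4 poll() → empty, leaving queue <>
5. #5 offer(36), leaving queue <36>
6. #6 offer(90), leaving queue <36,90>
7. #7 poll() → 36, leaving queue <90>
event 16 — #8's response, time 16 — after it, nothing linearizes
take #1, #2, #3, #4, #5, #6, #7, #8: step 8 already fails, because #8 poll() → empty cannot occur there
take #1, #2, #3, #4, #5, #6, #8, #7: step 7 already fails, because #8 poll() → empty cannot occur there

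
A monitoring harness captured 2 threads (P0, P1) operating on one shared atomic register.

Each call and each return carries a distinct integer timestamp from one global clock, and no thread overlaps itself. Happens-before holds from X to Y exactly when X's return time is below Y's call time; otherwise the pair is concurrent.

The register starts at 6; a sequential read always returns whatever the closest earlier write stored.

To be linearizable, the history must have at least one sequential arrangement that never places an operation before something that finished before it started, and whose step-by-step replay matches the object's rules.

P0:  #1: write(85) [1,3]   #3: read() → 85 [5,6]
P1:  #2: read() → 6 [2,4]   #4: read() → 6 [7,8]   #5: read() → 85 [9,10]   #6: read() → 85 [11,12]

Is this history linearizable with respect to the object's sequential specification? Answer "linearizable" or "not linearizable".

events 1..7 are fine; event 8 — the response of #4 at time 8 — makes the prefix non-linearizable
all 2 real-time-respecting orders fail — 4 completed atomic register operations, no legal replay
take #1, #2, #3, #4: step 2 already fails, because #2 read() → 6 cannot occur there
take #2, #1, #3, #4: step 4 already fails, because #4 read() → 6 cannot occur there

not linearizable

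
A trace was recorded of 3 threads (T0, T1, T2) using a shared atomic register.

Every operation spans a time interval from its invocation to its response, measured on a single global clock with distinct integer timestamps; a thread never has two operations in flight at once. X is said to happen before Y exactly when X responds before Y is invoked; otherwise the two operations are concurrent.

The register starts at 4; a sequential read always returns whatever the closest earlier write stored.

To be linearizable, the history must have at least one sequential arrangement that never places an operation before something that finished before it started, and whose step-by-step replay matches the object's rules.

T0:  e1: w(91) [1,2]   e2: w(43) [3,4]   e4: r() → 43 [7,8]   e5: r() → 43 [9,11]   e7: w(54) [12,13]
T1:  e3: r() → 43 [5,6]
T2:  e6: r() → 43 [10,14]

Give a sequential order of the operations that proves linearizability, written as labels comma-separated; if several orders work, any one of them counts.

e1, e2, e3, e4, e5, e6, e7

1. e1 w(91), leaving value 91
2. e2 w(43), leaving value 43
3. e3 r() → 43, leaving value 43
4. e4 r() → 43, leaving value 43
5. e5 r() → 43, leaving value 43
6. e6 r() → 43, leaving value 43
7. e7 w(54), leaving value 54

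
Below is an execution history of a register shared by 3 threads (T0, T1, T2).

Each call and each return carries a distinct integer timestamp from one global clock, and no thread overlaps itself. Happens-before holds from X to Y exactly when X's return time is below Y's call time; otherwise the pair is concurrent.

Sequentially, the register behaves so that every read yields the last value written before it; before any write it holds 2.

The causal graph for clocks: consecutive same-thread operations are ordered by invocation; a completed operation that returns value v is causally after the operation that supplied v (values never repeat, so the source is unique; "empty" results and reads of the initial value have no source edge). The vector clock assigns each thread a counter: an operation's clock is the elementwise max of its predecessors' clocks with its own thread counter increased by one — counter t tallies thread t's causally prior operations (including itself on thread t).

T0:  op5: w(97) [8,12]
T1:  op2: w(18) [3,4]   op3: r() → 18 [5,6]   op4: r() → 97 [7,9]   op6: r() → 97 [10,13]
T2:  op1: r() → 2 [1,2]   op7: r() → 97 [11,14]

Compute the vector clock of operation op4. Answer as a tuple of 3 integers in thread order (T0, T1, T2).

(1, 3, 0)

root op op1, invoked 1: fresh clock plus T2's own tick → (0, 0, 1)
root op op2, invoked 3: fresh clock plus T1's own tick → (0, 1, 0)
root op op5, invoked 8: fresh clock plus T0's own tick → (1, 0, 0)
merge at op3 (invoked 5): VC(op2)=(0, 1, 0), own-thread bump on T1 → (0, 2, 0)
merge at op7 (invoked 11): VC(op1)=(0, 0, 1), VC(op5)=(1, 0, 0), own-thread bump on T2 → (1, 0, 2)
merge at op4 (invoked 7): VC(op3)=(0, 2, 0), VC(op5)=(1, 0, 0), own-thread bump on T1 → (1, 3, 0)
merge at op6 (invoked 10): VC(op4)=(1, 3, 0), VC(op5)=(1, 0, 0), own-thread bump on T1 → (1, 4, 0)
target: VC(op4) = (1, 3, 0)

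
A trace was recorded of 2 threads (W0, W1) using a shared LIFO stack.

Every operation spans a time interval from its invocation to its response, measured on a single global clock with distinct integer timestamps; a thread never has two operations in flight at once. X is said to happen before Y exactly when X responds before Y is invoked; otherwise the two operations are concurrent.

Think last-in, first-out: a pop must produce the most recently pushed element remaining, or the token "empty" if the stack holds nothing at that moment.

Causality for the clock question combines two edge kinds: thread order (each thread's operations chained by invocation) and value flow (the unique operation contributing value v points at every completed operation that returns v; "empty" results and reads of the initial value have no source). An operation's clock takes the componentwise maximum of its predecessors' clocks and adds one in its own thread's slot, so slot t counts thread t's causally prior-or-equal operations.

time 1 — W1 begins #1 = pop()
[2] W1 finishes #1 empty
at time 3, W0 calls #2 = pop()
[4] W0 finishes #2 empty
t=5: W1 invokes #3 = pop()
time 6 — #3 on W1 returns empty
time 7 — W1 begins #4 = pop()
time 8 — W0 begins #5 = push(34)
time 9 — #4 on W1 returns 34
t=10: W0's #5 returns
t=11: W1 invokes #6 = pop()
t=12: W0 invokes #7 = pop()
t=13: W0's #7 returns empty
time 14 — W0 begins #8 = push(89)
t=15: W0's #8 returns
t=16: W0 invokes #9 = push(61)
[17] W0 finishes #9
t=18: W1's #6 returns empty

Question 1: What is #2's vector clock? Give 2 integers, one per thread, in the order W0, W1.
(1, 0)

#1, invoked 1, has no incoming edges; only W1's bump applies → (0, 1)
#2, invoked 3, has no incoming edges; only W0's bump applies → (1, 0)
invoked at 5, #3 merges VC(#1)=(0, 1) and bumps W1's slot → (0, 2)
invoked at 8, #5 merges VC(#2)=(1, 0) and bumps W0's slot → (2, 0)
invoked at 12, #7 merges VC(#5)=(2, 0) and bumps W0's slot → (3, 0)
invoked at 14, #8 merges VC(#7)=(3, 0) and bumps W0's slot → (4, 0)
invoked at 7, #4 merges VC(#3)=(0, 2), VC(#5)=(2, 0) and bumps W1's slot → (2, 3)
invoked at 16, #9 merges VC(#8)=(4, 0) and bumps W0's slot → (5, 0)
invoked at 11, #6 merges VC(#4)=(2, 3) and bumps W1's slot → (2, 4)
target: VC(#2) = (1, 0)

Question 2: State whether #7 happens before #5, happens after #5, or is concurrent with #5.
after

#7 spans [12,13], #5 spans [8,10]
resp(#5)=10 < inv(#7)=12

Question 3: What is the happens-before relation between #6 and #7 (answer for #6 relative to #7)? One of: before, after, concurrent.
concurrent

#6 spans [11,18], #7 spans [12,13]
the intervals overlap in both directions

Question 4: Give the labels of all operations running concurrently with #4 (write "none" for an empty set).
#5

concurrent with #4 ([7,9]): every op whose interval crosses 7..9
#1 [1,2]: before
#2 [3,4]: before
#3 [5,6]: before
#5 [8,10]: concurrent
#6 [11,18]: after
#7 [12,13]: after
#8 [14,15]: after
#9 [16,17]: after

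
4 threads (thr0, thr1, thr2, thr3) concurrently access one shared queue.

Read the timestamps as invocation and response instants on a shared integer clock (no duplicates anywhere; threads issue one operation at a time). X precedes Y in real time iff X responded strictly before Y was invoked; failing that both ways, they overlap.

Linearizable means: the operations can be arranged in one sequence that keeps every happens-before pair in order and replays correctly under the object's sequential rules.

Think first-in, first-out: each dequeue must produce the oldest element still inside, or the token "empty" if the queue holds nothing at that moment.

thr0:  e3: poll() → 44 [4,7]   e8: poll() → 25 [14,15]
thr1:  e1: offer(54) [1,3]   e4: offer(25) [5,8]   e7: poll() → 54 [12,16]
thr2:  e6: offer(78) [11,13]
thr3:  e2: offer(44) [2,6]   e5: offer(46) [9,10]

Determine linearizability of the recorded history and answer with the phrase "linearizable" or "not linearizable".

witness order: e2, e1, e3, e4, e5, e6, e7, e8
after step 1 (e2 offer(44)): queue <44>
after step 2 (e1 offer(54)): queue <44,54>
after step 3 (e3 poll() → 44): queue <54>
after step 4 (e4 offer(25)): queue <54,25>
after step 5 (e5 offer(46)): queue <54,25,46>
after step 6 (e6 offer(78)): queue <54,25,46,78>
after step 7 (e7 poll() → 54): queue <25,46,78>
after step 8 (e8 poll() → 25): queue <46,78>

linearizable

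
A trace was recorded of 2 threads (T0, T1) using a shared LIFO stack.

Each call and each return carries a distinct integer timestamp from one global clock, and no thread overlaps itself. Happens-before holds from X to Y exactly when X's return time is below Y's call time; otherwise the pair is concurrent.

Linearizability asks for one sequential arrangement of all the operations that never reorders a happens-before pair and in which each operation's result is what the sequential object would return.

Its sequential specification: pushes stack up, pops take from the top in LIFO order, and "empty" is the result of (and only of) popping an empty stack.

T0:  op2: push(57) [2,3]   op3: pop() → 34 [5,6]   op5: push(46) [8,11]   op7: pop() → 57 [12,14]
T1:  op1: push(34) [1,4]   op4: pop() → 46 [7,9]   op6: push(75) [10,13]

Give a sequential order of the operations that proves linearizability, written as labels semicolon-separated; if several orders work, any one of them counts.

op2; op1; op3; op5; op4; op7; op6

after step 1 (op2 push(57)): stack <57>
after step 2 (op1 push(34)): stack <57,34>
after step 3 (op3 pop() → 34): stack <57>
after step 4 (op5 push(46)): stack <57,46>
after step 5 (op4 pop() → 46): stack <57>
after step 6 (op7 pop() → 57): stack <>
after step 7 (op6 push(75)): stack <75>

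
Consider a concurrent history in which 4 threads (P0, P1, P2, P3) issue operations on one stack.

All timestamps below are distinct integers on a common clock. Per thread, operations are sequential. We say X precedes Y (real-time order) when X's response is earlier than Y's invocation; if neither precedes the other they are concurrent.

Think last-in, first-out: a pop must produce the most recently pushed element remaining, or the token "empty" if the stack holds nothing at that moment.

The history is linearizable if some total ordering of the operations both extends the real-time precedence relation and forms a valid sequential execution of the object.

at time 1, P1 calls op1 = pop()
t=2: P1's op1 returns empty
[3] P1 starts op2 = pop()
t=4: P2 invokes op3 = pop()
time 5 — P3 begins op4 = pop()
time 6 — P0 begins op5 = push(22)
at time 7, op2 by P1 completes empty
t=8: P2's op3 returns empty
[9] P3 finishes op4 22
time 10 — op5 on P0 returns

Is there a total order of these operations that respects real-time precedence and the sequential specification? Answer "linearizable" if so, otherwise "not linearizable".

one valid linearization: op1, op2, op3, op5, op4
1. op1 pop() → empty, leaving stack <>
2. op2 pop() → empty, leaving stack <>
3. op3 pop() → empty, leaving stack <>
4. op5 push(22), leaving stack <22>
5. op4 pop() → 22, leaving stack <>

linearizable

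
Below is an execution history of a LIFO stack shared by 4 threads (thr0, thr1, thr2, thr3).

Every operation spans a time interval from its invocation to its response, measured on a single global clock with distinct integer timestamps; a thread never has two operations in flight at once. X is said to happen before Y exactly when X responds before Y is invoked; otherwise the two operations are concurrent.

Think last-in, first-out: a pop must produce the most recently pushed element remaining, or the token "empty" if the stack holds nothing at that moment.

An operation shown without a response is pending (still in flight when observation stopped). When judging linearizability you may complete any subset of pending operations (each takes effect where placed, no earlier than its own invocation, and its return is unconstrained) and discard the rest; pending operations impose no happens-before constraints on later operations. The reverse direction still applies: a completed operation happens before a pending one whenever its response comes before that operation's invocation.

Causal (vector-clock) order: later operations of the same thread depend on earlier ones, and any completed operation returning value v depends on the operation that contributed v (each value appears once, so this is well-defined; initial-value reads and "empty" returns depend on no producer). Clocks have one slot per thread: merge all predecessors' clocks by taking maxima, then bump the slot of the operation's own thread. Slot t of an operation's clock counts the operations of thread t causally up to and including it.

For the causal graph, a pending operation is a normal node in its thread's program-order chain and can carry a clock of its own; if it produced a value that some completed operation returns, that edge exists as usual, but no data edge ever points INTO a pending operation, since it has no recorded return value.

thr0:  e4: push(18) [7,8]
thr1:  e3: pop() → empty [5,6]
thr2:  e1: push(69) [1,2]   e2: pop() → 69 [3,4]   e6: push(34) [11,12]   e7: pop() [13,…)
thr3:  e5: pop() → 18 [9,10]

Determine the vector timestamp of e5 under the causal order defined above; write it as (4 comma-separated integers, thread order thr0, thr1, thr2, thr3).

root op e1, invoked 1: fresh clock plus thr2's own tick → (0, 0, 1, 0)
root op e3, invoked 5: fresh clock plus thr1's own tick → (0, 1, 0, 0)
root op e4, invoked 7: fresh clock plus thr0's own tick → (1, 0, 0, 0)
invoked at 3, e2 merges VC(e1)=(0, 0, 1, 0) and bumps thr2's slot → (0, 0, 2, 0)
invoked at 9, e5 merges VC(e4)=(1, 0, 0, 0) and bumps thr3's slot → (1, 0, 0, 1)
invoked at 11, e6 merges VC(e2)=(0, 0, 2, 0) and bumps thr2's slot → (0, 0, 3, 0)
invoked at 13, e7 merges VC(e6)=(0, 0, 3, 0) and bumps thr2's slot → (0, 0, 4, 0)
target: VC(e5) = (1, 0, 0, 1)

(1, 0, 0, 1)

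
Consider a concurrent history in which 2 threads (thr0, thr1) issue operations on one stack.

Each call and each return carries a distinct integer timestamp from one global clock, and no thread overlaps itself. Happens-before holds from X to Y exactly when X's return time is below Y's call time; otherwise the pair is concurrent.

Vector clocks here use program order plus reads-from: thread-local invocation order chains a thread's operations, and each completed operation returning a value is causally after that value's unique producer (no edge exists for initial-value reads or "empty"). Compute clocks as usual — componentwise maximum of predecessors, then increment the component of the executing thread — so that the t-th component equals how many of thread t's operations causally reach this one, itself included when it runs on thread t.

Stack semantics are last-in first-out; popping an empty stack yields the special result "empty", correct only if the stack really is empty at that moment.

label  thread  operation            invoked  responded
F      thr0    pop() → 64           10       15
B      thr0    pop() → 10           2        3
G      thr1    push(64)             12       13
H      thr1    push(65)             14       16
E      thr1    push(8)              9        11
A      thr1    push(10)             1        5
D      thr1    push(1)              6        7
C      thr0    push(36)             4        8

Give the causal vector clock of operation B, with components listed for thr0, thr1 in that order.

root op A, invoked 1: fresh clock plus thr1's own tick → (0, 1)
D, invoked 6, takes VC(A)=(0, 1) under max, adds 1 for thr1 → (0, 2)
B, invoked 2, takes VC(A)=(0, 1) under max, adds 1 for thr0 → (1, 1)
E, invoked 9, takes VC(D)=(0, 2) under max, adds 1 for thr1 → (0, 3)
C, invoked 4, takes VC(B)=(1, 1) under max, adds 1 for thr0 → (2, 1)
G, invoked 12, takes VC(E)=(0, 3) under max, adds 1 for thr1 → (0, 4)
H, invoked 14, takes VC(G)=(0, 4) under max, adds 1 for thr1 → (0, 5)
F, invoked 10, takes VC(C)=(2, 1), VC(G)=(0, 4) under max, adds 1 for thr0 → (3, 4)
target: VC(B) = (1, 1)

(1, 1)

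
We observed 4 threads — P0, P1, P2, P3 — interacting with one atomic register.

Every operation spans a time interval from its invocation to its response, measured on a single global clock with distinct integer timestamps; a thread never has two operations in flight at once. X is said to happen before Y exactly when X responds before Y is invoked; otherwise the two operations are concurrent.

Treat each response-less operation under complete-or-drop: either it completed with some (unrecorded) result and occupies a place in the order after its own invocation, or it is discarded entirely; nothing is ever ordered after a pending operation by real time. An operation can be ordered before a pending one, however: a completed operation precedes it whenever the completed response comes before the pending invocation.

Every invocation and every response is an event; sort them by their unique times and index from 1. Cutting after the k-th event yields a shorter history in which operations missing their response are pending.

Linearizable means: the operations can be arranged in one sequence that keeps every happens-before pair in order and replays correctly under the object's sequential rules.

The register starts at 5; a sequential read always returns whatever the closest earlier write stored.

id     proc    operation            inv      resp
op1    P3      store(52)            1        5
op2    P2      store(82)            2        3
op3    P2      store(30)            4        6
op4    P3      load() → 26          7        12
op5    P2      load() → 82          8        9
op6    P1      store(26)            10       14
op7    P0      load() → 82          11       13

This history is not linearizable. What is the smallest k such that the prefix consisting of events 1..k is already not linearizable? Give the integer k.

9

events 1..8 are linearizable, e.g. via op1, op2, op3:
step 1: op1 store(52) — value 52
step 2: op2 store(82) — value 82
step 3: op3 store(30) — value 30
adding event 9 (op5 responds at 9) leaves no legal real-time order
no escape via the 1 pending operation (op4): every completion choice fails
sample order op1, op2, op3, op5 (pending dropped) stalls at step 4 — op5 load() → 82 has no legal effect
sample order op2, op1, op3, op5 (pending dropped) stalls at step 4 — op5 load() → 82 has no legal effect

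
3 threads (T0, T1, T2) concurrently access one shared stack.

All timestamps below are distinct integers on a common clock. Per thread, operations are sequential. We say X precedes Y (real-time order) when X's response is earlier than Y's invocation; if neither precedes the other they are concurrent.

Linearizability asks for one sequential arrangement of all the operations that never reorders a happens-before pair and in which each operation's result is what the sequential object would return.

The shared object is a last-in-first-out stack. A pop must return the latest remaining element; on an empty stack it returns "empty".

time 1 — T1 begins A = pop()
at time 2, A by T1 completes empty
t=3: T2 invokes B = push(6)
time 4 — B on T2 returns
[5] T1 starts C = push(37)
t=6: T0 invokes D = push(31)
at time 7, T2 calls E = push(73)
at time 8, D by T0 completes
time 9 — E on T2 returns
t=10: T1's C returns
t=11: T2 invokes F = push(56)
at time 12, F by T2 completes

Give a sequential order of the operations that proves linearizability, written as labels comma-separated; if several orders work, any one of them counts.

A, B, C, D, E, F

1. A pop() → empty, leaving stack <>
2. B push(6), leaving stack <6>
3. C push(37), leaving stack <6,37>
4. D push(31), leaving stack <6,37,31>
5. E push(73), leaving stack <6,37,31,73>
6. F push(56), leaving stack <6,37,31,73,56>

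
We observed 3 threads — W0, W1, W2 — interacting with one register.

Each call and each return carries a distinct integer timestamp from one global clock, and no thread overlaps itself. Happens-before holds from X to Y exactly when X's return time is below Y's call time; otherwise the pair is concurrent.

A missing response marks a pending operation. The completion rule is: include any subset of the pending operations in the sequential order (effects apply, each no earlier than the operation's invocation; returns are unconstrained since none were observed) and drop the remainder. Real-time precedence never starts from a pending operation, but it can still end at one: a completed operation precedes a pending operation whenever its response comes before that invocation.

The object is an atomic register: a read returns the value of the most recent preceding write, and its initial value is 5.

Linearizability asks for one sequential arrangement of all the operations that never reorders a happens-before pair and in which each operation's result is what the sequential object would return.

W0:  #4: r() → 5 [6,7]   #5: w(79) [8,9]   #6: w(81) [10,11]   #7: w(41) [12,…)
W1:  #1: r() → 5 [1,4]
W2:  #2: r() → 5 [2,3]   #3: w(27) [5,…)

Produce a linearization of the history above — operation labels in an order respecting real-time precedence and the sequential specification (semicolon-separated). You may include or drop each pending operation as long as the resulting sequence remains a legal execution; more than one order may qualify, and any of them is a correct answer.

#1; #2; #4; #3; #5; #6

step 1: #1 r() → 5 — value 5
step 2: #2 r() → 5 — value 5
step 3: #4 r() → 5 — value 5
step 4: #3 w(27) (pending, included) — value 27
step 5: #5 w(79) — value 79
step 6: #6 w(81) — value 81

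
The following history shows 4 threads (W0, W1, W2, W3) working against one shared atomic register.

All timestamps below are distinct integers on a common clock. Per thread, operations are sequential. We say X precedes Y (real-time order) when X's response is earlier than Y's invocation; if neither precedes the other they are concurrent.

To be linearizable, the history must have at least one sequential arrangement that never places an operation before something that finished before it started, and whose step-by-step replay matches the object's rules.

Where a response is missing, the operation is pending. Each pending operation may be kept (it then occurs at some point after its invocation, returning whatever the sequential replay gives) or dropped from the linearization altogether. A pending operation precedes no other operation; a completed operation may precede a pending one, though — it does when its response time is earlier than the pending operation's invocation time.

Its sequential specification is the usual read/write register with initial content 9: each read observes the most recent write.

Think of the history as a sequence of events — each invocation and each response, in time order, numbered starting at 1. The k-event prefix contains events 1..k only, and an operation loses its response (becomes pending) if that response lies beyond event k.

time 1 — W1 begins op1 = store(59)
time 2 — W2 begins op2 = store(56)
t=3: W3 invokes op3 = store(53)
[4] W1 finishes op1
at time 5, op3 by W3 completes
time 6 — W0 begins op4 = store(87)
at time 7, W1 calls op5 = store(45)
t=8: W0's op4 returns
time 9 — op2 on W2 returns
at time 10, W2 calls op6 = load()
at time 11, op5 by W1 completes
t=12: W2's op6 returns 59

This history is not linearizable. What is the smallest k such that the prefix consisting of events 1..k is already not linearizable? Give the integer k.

one valid order for events 1..11 is op1, op2, op3, op4, op5:
after step 1 (op1 store(59)): value 59
after step 2 (op2 store(56)): value 56
after step 3 (op3 store(53)): value 53
after step 4 (op4 store(87)): value 87
after step 5 (op5 store(45)): value 45
at event 12 (op6's time-12 response) nothing linearizes any more
one such order, op1, op2, op3, op4, op5, op6, breaks at step 6 where op6 load() → 59 is illegal
one such order, op1, op2, op3, op4, op6, op5, breaks at step 5 where op6 load() → 59 is illegal

12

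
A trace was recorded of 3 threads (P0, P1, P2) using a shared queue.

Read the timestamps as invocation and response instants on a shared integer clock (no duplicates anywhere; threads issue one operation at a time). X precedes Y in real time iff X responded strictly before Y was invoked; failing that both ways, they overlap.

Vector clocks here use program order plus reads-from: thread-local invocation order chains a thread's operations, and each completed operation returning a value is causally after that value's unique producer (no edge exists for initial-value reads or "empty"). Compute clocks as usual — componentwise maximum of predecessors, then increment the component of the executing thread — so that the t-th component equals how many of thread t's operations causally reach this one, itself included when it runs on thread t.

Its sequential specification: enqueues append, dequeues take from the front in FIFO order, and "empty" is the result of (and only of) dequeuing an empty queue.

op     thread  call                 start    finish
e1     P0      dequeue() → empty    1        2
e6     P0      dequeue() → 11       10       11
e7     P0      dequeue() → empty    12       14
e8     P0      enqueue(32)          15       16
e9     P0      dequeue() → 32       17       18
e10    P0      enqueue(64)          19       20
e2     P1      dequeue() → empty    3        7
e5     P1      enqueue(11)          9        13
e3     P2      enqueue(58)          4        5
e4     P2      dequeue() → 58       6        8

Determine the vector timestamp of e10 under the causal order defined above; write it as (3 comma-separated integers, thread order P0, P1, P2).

(6, 2, 0)

invoked at 4, e3 has no predecessors; its own P2 bump gives (0, 0, 1)
invoked at 3, e2 has no predecessors; its own P1 bump gives (0, 1, 0)
invoked at 1, e1 has no predecessors; its own P0 bump gives (1, 0, 0)
VC(e4, invoked at 6): max of VC(e3)=(0, 0, 1), then +1 on thread P2 → (0, 0, 2)
VC(e5, invoked at 9): max of VC(e2)=(0, 1, 0), then +1 on thread P1 → (0, 2, 0)
VC(e6, invoked at 10): max of VC(e1)=(1, 0, 0), VC(e5)=(0, 2, 0), then +1 on thread P0 → (2, 2, 0)
VC(e7, invoked at 12): max of VC(e6)=(2, 2, 0), then +1 on thread P0 → (3, 2, 0)
VC(e8, invoked at 15): max of VC(e7)=(3, 2, 0), then +1 on thread P0 → (4, 2, 0)
VC(e9, invoked at 17): max of VC(e8)=(4, 2, 0), then +1 on thread P0 → (5, 2, 0)
VC(e10, invoked at 19): max of VC(e9)=(5, 2, 0), then +1 on thread P0 → (6, 2, 0)
target: VC(e10) = (6, 2, 0)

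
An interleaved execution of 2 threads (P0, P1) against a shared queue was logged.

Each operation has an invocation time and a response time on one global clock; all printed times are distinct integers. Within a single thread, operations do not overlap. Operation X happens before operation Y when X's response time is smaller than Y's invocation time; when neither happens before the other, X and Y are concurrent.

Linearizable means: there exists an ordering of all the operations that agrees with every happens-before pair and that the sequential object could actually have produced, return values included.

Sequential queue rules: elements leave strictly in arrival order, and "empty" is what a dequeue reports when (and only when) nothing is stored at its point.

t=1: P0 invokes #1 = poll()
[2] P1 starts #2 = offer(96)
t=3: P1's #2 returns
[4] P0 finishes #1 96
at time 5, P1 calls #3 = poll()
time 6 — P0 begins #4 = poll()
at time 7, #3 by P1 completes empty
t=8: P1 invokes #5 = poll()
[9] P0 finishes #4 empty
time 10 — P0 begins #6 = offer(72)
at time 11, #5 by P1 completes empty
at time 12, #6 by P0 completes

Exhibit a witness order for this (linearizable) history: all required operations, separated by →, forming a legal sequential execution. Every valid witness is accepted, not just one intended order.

#2 → #1 → #3 → #4 → #5 → #6

1. #2 offer(96), leaving queue <96>
2. #1 poll() → 96, leaving queue <>
3. #3 poll() → empty, leaving queue <>
4. #4 poll() → empty, leaving queue <>
5. #5 poll() → empty, leaving queue <>
6. #6 offer(72), leaving queue <72>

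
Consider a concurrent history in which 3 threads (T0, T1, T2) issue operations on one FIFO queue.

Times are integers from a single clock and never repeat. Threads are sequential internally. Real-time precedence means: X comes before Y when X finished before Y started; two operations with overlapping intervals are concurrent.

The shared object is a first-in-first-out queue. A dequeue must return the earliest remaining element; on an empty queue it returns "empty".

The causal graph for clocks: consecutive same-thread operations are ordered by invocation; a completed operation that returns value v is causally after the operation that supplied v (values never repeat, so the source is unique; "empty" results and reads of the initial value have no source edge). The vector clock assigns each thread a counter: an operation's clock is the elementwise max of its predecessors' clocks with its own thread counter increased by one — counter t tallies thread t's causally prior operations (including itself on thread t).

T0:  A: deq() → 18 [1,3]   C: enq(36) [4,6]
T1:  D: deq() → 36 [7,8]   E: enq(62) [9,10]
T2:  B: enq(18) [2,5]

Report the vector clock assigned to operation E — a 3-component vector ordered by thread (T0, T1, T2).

invoked at 2, B has no predecessors; its own T2 bump gives (0, 0, 1)
invoked at 1, A merges VC(B)=(0, 0, 1) and bumps T0's slot → (1, 0, 1)
invoked at 4, C merges VC(A)=(1, 0, 1) and bumps T0's slot → (2, 0, 1)
invoked at 7, D merges VC(C)=(2, 0, 1) and bumps T1's slot → (2, 1, 1)
invoked at 9, E merges VC(D)=(2, 1, 1) and bumps T1's slot → (2, 2, 1)
target: VC(E) = (2, 2, 1)

(2, 2, 1)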